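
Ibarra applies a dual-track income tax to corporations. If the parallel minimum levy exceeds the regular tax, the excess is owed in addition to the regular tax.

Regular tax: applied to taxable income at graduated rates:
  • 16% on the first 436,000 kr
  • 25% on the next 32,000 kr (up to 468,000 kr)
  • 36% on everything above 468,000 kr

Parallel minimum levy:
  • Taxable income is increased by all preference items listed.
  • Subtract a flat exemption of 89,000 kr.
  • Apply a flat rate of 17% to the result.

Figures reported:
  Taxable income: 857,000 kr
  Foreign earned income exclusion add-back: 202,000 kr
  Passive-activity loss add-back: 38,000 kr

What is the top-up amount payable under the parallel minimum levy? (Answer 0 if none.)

0 kr

Parallel minimum levy:
  Adjusted income: 857,000 kr + 202,000 kr + 38,000 kr = 1,097,000 kr
  Less exemption 89,000 kr → base 1,008,000 kr
  1,008,000 kr × 17% = 171,360 kr

Regular tax:
  436,000 kr × 16% = 69,760 kr
  32,000 kr × 25% = 8,000 kr
  389,000 kr × 36% = 140,040 kr
  → 217,800 kr

171,360 kr ≤ 217,800 kr, so no add-on is due.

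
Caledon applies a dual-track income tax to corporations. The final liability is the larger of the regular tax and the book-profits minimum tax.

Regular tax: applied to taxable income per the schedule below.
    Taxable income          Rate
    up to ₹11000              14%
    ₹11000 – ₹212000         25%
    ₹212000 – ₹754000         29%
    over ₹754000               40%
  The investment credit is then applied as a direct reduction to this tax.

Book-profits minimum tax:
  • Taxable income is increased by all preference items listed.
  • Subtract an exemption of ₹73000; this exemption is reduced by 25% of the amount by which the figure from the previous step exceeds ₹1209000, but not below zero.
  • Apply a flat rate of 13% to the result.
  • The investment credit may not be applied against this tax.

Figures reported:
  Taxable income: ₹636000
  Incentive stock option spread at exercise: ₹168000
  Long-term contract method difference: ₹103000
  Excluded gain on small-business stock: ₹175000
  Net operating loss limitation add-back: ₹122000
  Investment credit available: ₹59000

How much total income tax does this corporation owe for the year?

₹147030

Book-profits minimum tax:
  Adjusted income: ₹636000 + ₹168000 + ₹103000 + ₹175000 + ₹122000 = ₹1204000
  Exemption: ₹1204000 ≤ ₹1209000, so full ₹73000 applies
  Base: ₹1204000 − ₹73000 = ₹1131000
  ₹1131000 × 13% = ₹147030

Regular tax:
  ₹11000 × 14% = ₹1540
  ₹201000 × 25% = ₹50250
  ₹424000 × 29% = ₹122960
  → ₹174750
  Less investment credit ₹59000 → ₹115750

₹147030 > ₹115750, so the book-profits minimum tax is the binding amount.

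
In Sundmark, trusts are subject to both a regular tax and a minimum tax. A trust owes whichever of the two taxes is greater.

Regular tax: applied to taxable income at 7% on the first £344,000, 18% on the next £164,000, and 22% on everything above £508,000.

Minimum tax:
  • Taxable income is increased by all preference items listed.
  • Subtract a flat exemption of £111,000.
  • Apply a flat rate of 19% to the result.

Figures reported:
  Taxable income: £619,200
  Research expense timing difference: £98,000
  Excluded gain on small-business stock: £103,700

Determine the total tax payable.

Regular tax:
  £344,000 × 7% = £24,080
  £164,000 × 18% = £29,520
  £111,200 × 22% = £24,464
  → £78,064

Minimum tax:
  Adjusted income: £619,200 + £98,000 + £103,700 = £820,900
  Less exemption £111,000 → base £709,900
  £709,900 × 19% = £134,881

£134,881 > £78,064, so the minimum tax is the binding amount.

£134,881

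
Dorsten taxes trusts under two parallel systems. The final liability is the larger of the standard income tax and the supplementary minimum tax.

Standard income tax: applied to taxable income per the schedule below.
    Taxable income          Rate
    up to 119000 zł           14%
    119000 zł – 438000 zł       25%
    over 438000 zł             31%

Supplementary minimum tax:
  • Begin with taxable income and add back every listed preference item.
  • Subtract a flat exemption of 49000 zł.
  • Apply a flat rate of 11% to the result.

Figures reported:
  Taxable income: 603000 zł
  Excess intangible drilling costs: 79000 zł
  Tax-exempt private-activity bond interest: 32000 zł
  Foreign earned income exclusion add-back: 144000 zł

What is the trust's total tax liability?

Standard income tax:
  119000 zł × 14% = 16660 zł
  319000 zł × 25% = 79750 zł
  165000 zł × 31% = 51150 zł
  → 147560 zł

Supplementary minimum tax:
  Adjusted income: 603000 zł + 79000 zł + 32000 zł + 144000 zł = 858000 zł
  Less exemption 49000 zł → base 809000 zł
  809000 zł × 11% = 88990 zł

147560 zł > 88990 zł, so the standard income tax governs.

147560 zł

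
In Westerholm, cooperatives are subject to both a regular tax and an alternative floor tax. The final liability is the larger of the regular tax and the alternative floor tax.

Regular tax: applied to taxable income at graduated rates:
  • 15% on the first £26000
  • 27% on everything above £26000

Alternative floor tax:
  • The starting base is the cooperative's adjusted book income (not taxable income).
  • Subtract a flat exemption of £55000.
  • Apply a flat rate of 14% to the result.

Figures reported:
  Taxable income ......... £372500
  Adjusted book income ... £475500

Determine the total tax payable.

Regular tax:
  £26000 × 15% = £3900
  £346500 × 27% = £93555
  → £97455

Alternative floor tax:
  Base (adjusted book income): £475500
  Less exemption £55000 → base £420500
  £420500 × 14% = £58870

£97455 > £58870, so the regular tax governs.

£97455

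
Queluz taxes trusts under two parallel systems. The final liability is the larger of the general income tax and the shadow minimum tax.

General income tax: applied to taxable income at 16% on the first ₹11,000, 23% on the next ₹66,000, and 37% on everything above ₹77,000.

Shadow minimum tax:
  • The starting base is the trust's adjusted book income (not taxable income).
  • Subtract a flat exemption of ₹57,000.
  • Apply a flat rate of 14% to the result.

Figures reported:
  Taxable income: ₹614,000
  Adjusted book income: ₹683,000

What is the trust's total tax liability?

₹215,630

Shadow minimum tax:
  Base (adjusted book income): ₹683,000
  Less exemption ₹57,000 → base ₹626,000
  ₹626,000 × 14% = ₹87,640

General income tax:
  ₹11,000 × 16% = ₹1,760
  ₹66,000 × 23% = ₹15,180
  ₹537,000 × 37% = ₹198,690
  → ₹215,630

₹215,630 > ₹87,640, so the general income tax governs.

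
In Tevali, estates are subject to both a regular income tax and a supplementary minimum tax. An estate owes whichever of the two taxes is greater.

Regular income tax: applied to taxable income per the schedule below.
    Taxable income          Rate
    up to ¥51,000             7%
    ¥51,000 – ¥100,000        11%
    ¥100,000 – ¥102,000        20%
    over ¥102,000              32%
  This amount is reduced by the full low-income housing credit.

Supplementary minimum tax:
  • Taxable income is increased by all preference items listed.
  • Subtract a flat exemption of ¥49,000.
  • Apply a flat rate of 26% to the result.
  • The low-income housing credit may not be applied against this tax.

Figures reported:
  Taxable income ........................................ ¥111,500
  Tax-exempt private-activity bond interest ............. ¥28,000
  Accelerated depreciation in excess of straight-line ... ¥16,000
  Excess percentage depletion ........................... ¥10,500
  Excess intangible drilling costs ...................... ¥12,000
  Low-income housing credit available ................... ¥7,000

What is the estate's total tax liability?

Regular income tax:
  ¥51,000 × 7% = ¥3,570
  ¥49,000 × 11% = ¥5,390
  ¥2,000 × 20% = ¥400
  ¥9,500 × 32% = ¥3,040
  → ¥12,400
  Less low-income housing credit ¥7,000 → ¥5,400

Supplementary minimum tax:
  Adjusted income: ¥111,500 + ¥28,000 + ¥16,000 + ¥10,500 + ¥12,000 = ¥178,000
  Less exemption ¥49,000 → base ¥129,000
  ¥129,000 × 26% = ¥33,540

¥33,540 > ¥5,400, so the supplementary minimum tax is the binding amount.

¥33,540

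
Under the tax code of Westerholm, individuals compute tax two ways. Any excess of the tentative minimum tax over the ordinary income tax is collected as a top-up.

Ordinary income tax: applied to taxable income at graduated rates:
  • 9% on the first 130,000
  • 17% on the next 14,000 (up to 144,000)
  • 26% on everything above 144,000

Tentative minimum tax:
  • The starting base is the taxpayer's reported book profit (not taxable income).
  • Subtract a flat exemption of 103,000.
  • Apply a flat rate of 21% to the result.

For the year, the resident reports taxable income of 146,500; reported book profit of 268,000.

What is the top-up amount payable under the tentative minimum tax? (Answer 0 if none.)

19,920

Ordinary income tax:
  130,000 × 9% = 11,700
  14,000 × 17% = 2,380
  2,500 × 26% = 650
  → 14,730

Tentative minimum tax:
  Base (reported book profit): 268,000
  Less exemption 103,000 → base 165,000
  165,000 × 21% = 34,650

Excess of tentative minimum tax over ordinary income tax: 34,650 − 14,730 = 19,920.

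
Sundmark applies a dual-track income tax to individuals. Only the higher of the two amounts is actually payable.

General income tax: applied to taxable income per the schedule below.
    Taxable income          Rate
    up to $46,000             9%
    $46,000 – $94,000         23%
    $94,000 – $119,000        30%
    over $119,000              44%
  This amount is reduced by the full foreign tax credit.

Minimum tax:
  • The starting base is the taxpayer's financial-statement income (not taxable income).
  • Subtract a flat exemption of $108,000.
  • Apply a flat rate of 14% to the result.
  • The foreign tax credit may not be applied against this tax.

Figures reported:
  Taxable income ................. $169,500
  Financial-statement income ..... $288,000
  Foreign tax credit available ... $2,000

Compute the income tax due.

Minimum tax:
  Base (financial-statement income): $288,000
  Less exemption $108,000 → base $180,000
  $180,000 × 14% = $25,200

General income tax:
  $46,000 × 9% = $4,140
  $48,000 × 23% = $11,040
  $25,000 × 30% = $7,500
  $50,500 × 44% = $22,220
  → $44,900
  Less foreign tax credit $2,000 → $42,900

$42,900 > $25,200, so the general income tax governs.

$42,900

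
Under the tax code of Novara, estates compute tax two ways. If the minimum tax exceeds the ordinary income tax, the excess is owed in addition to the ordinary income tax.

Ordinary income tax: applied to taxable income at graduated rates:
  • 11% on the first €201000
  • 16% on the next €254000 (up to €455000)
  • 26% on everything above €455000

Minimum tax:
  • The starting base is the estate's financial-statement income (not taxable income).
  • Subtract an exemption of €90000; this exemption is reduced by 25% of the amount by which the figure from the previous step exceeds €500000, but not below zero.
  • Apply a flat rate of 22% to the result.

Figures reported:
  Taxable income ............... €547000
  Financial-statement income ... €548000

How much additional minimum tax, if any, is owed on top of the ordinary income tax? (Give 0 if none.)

€16730

Ordinary income tax:
  €201000 × 11% = €22110
  €254000 × 16% = €40640
  €92000 × 26% = €23920
  → €86670

Minimum tax:
  Base (financial-statement income): €548000
  Exemption: €90000 − 25% × (€548000 − €500000) = €90000 − €12000 = €78000
  Base: €548000 − €78000 = €470000
  €470000 × 22% = €103400

Excess of minimum tax over ordinary income tax: €103400 − €86670 = €16730.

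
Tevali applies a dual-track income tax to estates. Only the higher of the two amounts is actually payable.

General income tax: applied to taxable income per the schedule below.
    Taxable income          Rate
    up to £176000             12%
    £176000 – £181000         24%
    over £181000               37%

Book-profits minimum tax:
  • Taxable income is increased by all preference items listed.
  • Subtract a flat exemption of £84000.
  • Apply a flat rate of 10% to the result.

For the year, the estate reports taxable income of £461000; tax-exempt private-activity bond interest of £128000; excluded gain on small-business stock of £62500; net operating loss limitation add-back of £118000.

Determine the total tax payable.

£125920

General income tax:
  £176000 × 12% = £21120
  £5000 × 24% = £1200
  £280000 × 37% = £103600
  → £125920

Book-profits minimum tax:
  Adjusted income: £461000 + £128000 + £62500 + £118000 = £769500
  Less exemption £84000 → base £685500
  £685500 × 10% = £68550

£125920 > £68550, so the general income tax governs.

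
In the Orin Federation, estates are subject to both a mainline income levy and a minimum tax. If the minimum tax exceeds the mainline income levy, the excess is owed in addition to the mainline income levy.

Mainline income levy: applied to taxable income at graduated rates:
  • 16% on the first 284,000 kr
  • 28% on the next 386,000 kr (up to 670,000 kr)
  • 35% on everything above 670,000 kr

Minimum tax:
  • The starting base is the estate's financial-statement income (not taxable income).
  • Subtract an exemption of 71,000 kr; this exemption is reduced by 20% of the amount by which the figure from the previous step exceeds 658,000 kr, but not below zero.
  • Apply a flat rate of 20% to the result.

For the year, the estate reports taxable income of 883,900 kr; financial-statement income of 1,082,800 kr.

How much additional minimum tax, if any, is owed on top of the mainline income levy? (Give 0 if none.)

0 kr

Minimum tax:
  Base (financial-statement income): 1,082,800 kr
  Exemption: 20% × (1,082,800 kr − 658,000 kr) = 84,960 kr ≥ 71,000 kr, so the exemption is fully phased out
  Base: 1,082,800 kr − 0 kr = 1,082,800 kr
  1,082,800 kr × 20% = 216,560 kr

Mainline income levy:
  284,000 kr × 16% = 45,440 kr
  386,000 kr × 28% = 108,080 kr
  213,900 kr × 35% = 74,865 kr
  → 228,385 kr

216,560 kr ≤ 228,385 kr, so no add-on is due.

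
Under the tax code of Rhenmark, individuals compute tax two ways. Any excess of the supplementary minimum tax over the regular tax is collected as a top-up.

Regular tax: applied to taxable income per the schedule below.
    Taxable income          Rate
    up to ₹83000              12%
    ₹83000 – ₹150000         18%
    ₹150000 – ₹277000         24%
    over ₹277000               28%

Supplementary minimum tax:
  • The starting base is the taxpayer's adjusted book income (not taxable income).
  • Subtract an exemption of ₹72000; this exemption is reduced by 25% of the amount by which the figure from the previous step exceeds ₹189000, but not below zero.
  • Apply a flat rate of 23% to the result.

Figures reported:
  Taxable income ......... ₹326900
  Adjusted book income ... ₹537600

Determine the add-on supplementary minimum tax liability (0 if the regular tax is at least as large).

₹57176

Regular tax:
  ₹83000 × 12% = ₹9960
  ₹67000 × 18% = ₹12060
  ₹127000 × 24% = ₹30480
  ₹49900 × 28% = ₹13972
  → ₹66472

Supplementary minimum tax:
  Base (adjusted book income): ₹537600
  Exemption: 25% × (₹537600 − ₹189000) = ₹87150 ≥ ₹72000, so the exemption is fully phased out
  Base: ₹537600 − ₹0 = ₹537600
  ₹537600 × 23% = ₹123648

Excess of supplementary minimum tax over regular tax: ₹123648 − ₹66472 = ₹57176.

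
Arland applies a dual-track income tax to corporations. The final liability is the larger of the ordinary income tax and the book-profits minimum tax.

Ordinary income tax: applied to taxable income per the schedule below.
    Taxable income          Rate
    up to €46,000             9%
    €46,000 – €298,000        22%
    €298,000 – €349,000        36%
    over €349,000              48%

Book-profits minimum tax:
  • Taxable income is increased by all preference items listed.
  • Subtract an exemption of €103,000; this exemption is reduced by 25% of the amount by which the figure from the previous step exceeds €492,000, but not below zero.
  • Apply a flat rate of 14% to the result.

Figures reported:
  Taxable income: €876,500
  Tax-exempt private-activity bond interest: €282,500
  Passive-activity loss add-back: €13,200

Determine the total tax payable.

€331,140

Book-profits minimum tax:
  Adjusted income: €876,500 + €282,500 + €13,200 = €1,172,200
  Exemption: 25% × (€1,172,200 − €492,000) = €170,050 ≥ €103,000, so the exemption is fully phased out
  Base: €1,172,200 − €0 = €1,172,200
  €1,172,200 × 14% = €164,108

Ordinary income tax:
  €46,000 × 9% = €4,140
  €252,000 × 22% = €55,440
  €51,000 × 36% = €18,360
  €527,500 × 48% = €253,200
  → €331,140

€331,140 > €164,108, so the ordinary income tax governs.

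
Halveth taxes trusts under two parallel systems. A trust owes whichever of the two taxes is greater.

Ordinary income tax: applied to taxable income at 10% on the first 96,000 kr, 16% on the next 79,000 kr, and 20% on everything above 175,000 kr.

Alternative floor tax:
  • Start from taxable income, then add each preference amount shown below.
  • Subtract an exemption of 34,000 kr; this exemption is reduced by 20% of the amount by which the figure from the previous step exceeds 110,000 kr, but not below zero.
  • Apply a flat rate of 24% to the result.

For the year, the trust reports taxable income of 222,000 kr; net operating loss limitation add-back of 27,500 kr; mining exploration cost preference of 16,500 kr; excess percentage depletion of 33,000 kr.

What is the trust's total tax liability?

Ordinary income tax:
  96,000 kr × 10% = 9,600 kr
  79,000 kr × 16% = 12,640 kr
  47,000 kr × 20% = 9,400 kr
  → 31,640 kr

Alternative floor tax:
  Adjusted income: 222,000 kr + 27,500 kr + 16,500 kr + 33,000 kr = 299,000 kr
  Exemption: 20% × (299,000 kr − 110,000 kr) = 37,800 kr ≥ 34,000 kr, so the exemption is fully phased out
  Base: 299,000 kr − 0 kr = 299,000 kr
  299,000 kr × 24% = 71,760 kr

71,760 kr > 31,640 kr, so the alternative floor tax is the binding amount.

71,760 kr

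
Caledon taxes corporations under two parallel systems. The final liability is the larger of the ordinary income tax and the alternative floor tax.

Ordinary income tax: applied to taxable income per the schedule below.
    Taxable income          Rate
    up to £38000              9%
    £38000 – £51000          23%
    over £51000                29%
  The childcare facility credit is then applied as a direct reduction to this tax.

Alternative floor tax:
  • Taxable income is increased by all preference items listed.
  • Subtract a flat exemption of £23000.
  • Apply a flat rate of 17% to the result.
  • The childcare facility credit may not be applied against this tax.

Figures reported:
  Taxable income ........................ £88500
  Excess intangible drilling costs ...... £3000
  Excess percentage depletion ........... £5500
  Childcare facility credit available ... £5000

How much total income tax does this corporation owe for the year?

Ordinary income tax:
  £38000 × 9% = £3420
  £13000 × 23% = £2990
  £37500 × 29% = £10875
  → £17285
  Less childcare facility credit £5000 → £12285

Alternative floor tax:
  Adjusted income: £88500 + £3000 + £5500 = £97000
  Less exemption £23000 → base £74000
  £74000 × 17% = £12580

£12580 > £12285, so the alternative floor tax is the binding amount.

£12580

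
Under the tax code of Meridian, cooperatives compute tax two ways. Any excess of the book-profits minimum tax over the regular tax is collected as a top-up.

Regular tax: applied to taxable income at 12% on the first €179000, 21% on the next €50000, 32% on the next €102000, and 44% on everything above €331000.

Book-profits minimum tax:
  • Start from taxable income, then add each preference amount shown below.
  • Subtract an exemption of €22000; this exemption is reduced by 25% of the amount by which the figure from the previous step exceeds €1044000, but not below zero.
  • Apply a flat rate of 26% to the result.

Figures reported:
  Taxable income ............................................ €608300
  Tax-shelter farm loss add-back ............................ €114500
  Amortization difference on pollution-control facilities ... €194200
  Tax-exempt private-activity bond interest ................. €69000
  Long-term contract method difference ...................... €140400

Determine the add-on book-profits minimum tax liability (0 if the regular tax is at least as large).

€105868

Regular tax:
  €179000 × 12% = €21480
  €50000 × 21% = €10500
  €102000 × 32% = €32640
  €277300 × 44% = €122012
  → €186632

Book-profits minimum tax:
  Adjusted income: €608300 + €114500 + €194200 + €69000 + €140400 = €1126400
  Exemption: €22000 − 25% × (€1126400 − €1044000) = €22000 − €20600 = €1400
  Base: €1126400 − €1400 = €1125000
  €1125000 × 26% = €292500

Excess of book-profits minimum tax over regular tax: €292500 − €186632 = €105868.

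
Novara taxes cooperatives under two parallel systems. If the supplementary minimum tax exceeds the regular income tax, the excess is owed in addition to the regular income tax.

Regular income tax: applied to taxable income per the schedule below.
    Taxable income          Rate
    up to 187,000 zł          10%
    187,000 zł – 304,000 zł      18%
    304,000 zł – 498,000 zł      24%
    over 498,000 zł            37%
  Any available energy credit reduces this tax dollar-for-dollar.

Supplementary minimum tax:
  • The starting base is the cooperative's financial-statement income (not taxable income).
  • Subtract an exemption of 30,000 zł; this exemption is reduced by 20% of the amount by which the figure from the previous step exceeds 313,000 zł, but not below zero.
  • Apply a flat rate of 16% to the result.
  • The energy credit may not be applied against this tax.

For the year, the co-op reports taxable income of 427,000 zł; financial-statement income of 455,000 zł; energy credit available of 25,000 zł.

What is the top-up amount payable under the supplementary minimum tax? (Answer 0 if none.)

28,264 zł

Supplementary minimum tax:
  Base (financial-statement income): 455,000 zł
  Exemption: 30,000 zł − 20% × (455,000 zł − 313,000 zł) = 30,000 zł − 28,400 zł = 1,600 zł
  Base: 455,000 zł − 1,600 zł = 453,400 zł
  453,400 zł × 16% = 72,544 zł

Regular income tax:
  187,000 zł × 10% = 18,700 zł
  117,000 zł × 18% = 21,060 zł
  123,000 zł × 24% = 29,520 zł
  → 69,280 zł
  Less energy credit 25,000 zł → 44,280 zł

Excess of supplementary minimum tax over regular income tax: 72,544 zł − 44,280 zł = 28,264 zł.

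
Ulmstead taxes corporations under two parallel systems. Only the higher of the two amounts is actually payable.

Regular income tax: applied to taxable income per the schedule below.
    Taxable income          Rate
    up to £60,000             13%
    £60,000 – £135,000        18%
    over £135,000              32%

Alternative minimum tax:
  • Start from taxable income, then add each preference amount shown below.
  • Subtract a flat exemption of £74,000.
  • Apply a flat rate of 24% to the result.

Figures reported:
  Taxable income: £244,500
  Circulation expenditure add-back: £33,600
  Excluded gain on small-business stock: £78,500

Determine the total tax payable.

Alternative minimum tax:
  Adjusted income: £244,500 + £33,600 + £78,500 = £356,600
  Less exemption £74,000 → base £282,600
  £282,600 × 24% = £67,824

Regular income tax:
  £60,000 × 13% = £7,800
  £75,000 × 18% = £13,500
  £109,500 × 32% = £35,040
  → £56,340

£67,824 > £56,340, so the alternative minimum tax is the binding amount.

£67,824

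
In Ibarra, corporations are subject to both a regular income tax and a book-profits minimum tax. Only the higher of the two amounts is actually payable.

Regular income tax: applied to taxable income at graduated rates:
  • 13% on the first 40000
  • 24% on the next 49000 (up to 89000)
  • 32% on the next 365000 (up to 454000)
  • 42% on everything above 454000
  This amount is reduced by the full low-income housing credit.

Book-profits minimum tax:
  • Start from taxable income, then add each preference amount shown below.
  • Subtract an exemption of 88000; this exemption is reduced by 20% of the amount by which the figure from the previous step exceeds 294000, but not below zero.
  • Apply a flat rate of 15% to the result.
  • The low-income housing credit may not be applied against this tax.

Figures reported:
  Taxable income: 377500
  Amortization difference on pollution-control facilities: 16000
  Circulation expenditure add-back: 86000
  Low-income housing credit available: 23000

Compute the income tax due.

Regular income tax:
  40000 × 13% = 5200
  49000 × 24% = 11760
  288500 × 32% = 92320
  → 109280
  Less low-income housing credit 23000 → 86280

Book-profits minimum tax:
  Adjusted income: 377500 + 16000 + 86000 = 479500
  Exemption: 88000 − 20% × (479500 − 294000) = 88000 − 37100 = 50900
  Base: 479500 − 50900 = 428600
  428600 × 15% = 64290

86280 > 64290, so the regular income tax governs.

86280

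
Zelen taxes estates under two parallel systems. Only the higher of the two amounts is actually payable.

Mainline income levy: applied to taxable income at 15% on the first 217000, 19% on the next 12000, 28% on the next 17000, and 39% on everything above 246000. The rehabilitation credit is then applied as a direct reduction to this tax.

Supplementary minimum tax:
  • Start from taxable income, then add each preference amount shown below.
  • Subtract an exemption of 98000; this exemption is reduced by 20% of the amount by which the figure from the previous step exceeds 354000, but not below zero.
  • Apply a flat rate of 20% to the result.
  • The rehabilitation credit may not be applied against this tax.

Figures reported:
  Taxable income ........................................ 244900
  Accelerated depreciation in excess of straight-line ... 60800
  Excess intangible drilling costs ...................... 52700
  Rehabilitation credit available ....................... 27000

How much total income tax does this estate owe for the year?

Supplementary minimum tax:
  Adjusted income: 244900 + 60800 + 52700 = 358400
  Exemption: 98000 − 20% × (358400 − 354000) = 98000 − 880 = 97120
  Base: 358400 − 97120 = 261280
  261280 × 20% = 52256

Mainline income levy:
  217000 × 15% = 32550
  12000 × 19% = 2280
  15900 × 28% = 4452
  → 39282
  Less rehabilitation credit 27000 → 12282

52256 > 12282, so the supplementary minimum tax is the binding amount.

52256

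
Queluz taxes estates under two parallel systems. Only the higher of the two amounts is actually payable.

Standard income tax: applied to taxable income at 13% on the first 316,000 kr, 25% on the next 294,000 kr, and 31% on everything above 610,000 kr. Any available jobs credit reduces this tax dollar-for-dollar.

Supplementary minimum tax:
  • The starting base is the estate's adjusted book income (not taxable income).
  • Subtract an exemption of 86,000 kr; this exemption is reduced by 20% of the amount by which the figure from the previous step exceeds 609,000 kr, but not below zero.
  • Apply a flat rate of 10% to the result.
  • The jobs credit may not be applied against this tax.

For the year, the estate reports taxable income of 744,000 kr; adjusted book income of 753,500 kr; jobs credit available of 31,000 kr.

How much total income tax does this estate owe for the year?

Supplementary minimum tax:
  Base (adjusted book income): 753,500 kr
  Exemption: 86,000 kr − 20% × (753,500 kr − 609,000 kr) = 86,000 kr − 28,900 kr = 57,100 kr
  Base: 753,500 kr − 57,100 kr = 696,400 kr
  696,400 kr × 10% = 69,640 kr

Standard income tax:
  316,000 kr × 13% = 41,080 kr
  294,000 kr × 25% = 73,500 kr
  134,000 kr × 31% = 41,540 kr
  → 156,120 kr
  Less jobs credit 31,000 kr → 125,120 kr

125,120 kr > 69,640 kr, so the standard income tax governs.

125,120 kr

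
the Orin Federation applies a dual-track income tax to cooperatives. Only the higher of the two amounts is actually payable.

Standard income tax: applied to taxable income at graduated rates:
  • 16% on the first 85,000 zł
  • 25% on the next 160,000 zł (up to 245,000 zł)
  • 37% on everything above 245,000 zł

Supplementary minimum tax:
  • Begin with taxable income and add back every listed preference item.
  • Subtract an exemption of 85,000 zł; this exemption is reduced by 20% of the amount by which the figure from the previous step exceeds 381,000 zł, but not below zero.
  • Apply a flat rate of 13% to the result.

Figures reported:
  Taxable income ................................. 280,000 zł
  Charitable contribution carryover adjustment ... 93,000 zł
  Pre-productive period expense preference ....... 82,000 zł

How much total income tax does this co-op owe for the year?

66,550 zł

Supplementary minimum tax:
  Adjusted income: 280,000 zł + 93,000 zł + 82,000 zł = 455,000 zł
  Exemption: 85,000 zł − 20% × (455,000 zł − 381,000 zł) = 85,000 zł − 14,800 zł = 70,200 zł
  Base: 455,000 zł − 70,200 zł = 384,800 zł
  384,800 zł × 13% = 50,024 zł

Standard income tax:
  85,000 zł × 16% = 13,600 zł
  160,000 zł × 25% = 40,000 zł
  35,000 zł × 37% = 12,950 zł
  → 66,550 zł

66,550 zł > 50,024 zł, so the standard income tax governs.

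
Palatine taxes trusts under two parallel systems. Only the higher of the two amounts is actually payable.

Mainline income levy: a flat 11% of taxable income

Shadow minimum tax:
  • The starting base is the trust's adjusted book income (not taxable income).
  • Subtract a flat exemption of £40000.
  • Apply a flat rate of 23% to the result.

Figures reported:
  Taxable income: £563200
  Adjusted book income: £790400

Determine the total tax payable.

Mainline income levy:
  £563200 × 11% = £61952

Shadow minimum tax:
  Base (adjusted book income): £790400
  Less exemption £40000 → base £750400
  £750400 × 23% = £172592

£172592 > £61952, so the shadow minimum tax is the binding amount.

£172592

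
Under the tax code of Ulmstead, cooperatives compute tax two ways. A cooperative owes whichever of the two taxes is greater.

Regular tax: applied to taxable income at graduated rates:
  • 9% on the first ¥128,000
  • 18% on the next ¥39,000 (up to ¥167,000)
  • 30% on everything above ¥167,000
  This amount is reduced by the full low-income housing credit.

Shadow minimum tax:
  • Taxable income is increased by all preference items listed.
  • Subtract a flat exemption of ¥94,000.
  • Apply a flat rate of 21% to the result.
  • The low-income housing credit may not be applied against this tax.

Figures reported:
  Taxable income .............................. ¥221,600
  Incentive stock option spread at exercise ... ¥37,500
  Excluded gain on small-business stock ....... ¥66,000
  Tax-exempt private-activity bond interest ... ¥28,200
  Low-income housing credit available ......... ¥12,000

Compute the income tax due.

¥54,453

Regular tax:
  ¥128,000 × 9% = ¥11,520
  ¥39,000 × 18% = ¥7,020
  ¥54,600 × 30% = ¥16,380
  → ¥34,920
  Less low-income housing credit ¥12,000 → ¥22,920

Shadow minimum tax:
  Adjusted income: ¥221,600 + ¥37,500 + ¥66,000 + ¥28,200 = ¥353,300
  Less exemption ¥94,000 → base ¥259,300
  ¥259,300 × 21% = ¥54,453

¥54,453 > ¥22,920, so the shadow minimum tax is the binding amount.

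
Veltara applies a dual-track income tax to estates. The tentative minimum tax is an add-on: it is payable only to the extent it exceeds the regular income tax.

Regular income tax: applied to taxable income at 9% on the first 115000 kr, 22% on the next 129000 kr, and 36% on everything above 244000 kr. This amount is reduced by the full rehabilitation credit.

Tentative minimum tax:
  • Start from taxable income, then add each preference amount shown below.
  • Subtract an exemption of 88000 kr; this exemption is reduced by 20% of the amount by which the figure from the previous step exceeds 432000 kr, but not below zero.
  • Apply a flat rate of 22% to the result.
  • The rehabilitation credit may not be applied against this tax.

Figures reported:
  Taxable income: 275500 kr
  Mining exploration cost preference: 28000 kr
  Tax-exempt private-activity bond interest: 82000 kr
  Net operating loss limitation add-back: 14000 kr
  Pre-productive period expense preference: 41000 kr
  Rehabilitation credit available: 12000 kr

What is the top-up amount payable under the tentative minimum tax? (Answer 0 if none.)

Tentative minimum tax:
  Adjusted income: 275500 kr + 28000 kr + 82000 kr + 14000 kr + 41000 kr = 440500 kr
  Exemption: 88000 kr − 20% × (440500 kr − 432000 kr) = 88000 kr − 1700 kr = 86300 kr
  Base: 440500 kr − 86300 kr = 354200 kr
  354200 kr × 22% = 77924 kr

Regular income tax:
  115000 kr × 9% = 10350 kr
  129000 kr × 22% = 28380 kr
  31500 kr × 36% = 11340 kr
  → 50070 kr
  Less rehabilitation credit 12000 kr → 38070 kr

Excess of tentative minimum tax over regular income tax: 77924 kr − 38070 kr = 39854 kr.

39854 kr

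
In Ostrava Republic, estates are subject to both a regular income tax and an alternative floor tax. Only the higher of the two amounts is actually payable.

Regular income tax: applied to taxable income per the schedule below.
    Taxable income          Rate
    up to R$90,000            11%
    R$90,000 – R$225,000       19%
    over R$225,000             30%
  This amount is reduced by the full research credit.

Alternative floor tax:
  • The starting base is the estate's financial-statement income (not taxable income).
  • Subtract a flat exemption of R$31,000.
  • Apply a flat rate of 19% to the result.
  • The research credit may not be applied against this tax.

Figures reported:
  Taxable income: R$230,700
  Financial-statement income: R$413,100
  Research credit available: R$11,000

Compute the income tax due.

R$72,599

Regular income tax:
  R$90,000 × 11% = R$9,900
  R$135,000 × 19% = R$25,650
  R$5,700 × 30% = R$1,710
  → R$37,260
  Less research credit R$11,000 → R$26,260

Alternative floor tax:
  Base (financial-statement income): R$413,100
  Less exemption R$31,000 → base R$382,100
  R$382,100 × 19% = R$72,599

R$72,599 > R$26,260, so the alternative floor tax is the binding amount.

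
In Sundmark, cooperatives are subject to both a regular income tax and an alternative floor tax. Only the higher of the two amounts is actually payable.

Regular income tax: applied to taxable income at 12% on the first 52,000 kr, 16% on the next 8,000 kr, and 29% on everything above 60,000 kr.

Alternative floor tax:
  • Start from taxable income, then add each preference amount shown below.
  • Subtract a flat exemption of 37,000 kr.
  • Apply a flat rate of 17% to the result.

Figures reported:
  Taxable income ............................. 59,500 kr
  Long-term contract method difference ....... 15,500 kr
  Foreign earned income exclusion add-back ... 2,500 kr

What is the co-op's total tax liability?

Alternative floor tax:
  Adjusted income: 59,500 kr + 15,500 kr + 2,500 kr = 77,500 kr
  Less exemption 37,000 kr → base 40,500 kr
  40,500 kr × 17% = 6,885 kr

Regular income tax:
  52,000 kr × 12% = 6,240 kr
  7,500 kr × 16% = 1,200 kr
  → 7,440 kr

7,440 kr > 6,885 kr, so the regular income tax governs.

7,440 kr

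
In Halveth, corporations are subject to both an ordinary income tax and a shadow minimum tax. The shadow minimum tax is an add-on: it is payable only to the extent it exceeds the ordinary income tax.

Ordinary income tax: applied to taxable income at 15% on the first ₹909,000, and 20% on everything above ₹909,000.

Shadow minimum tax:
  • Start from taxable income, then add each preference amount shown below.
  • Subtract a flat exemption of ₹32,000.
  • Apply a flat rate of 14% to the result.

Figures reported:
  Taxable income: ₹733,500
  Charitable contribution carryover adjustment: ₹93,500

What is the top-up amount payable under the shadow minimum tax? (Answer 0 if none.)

Ordinary income tax:
  ₹733,500 × 15% = ₹110,025

Shadow minimum tax:
  Adjusted income: ₹733,500 + ₹93,500 = ₹827,000
  Less exemption ₹32,000 → base ₹795,000
  ₹795,000 × 14% = ₹111,300

Excess of shadow minimum tax over ordinary income tax: ₹111,300 − ₹110,025 = ₹1,275.

₹1,275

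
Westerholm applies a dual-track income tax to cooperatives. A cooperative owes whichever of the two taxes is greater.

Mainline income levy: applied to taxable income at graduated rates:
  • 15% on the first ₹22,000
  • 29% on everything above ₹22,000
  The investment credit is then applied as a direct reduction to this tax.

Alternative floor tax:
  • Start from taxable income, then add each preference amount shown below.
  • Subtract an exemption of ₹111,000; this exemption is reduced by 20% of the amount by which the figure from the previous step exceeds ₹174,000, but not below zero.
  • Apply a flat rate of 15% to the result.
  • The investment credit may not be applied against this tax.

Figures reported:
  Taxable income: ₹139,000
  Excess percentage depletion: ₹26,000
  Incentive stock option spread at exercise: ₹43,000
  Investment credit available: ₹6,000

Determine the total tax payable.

₹31,230

Alternative floor tax:
  Adjusted income: ₹139,000 + ₹26,000 + ₹43,000 = ₹208,000
  Exemption: ₹111,000 − 20% × (₹208,000 − ₹174,000) = ₹111,000 − ₹6,800 = ₹104,200
  Base: ₹208,000 − ₹104,200 = ₹103,800
  ₹103,800 × 15% = ₹15,570

Mainline income levy:
  ₹22,000 × 15% = ₹3,300
  ₹117,000 × 29% = ₹33,930
  → ₹37,230
  Less investment credit ₹6,000 → ₹31,230

₹31,230 > ₹15,570, so the mainline income levy governs.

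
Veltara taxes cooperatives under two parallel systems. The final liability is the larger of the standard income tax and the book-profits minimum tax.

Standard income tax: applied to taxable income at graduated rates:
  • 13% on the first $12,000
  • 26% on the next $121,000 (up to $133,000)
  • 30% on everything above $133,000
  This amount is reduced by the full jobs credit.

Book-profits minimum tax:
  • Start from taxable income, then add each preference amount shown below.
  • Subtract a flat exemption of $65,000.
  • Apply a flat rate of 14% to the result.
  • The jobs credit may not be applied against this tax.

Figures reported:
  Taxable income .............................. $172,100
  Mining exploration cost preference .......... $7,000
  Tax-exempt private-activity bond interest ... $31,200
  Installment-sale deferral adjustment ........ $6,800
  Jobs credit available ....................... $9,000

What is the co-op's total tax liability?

Standard income tax:
  $12,000 × 13% = $1,560
  $121,000 × 26% = $31,460
  $39,100 × 30% = $11,730
  → $44,750
  Less jobs credit $9,000 → $35,750

Book-profits minimum tax:
  Adjusted income: $172,100 + $7,000 + $31,200 + $6,800 = $217,100
  Less exemption $65,000 → base $152,100
  $152,100 × 14% = $21,294

$35,750 > $21,294, so the standard income tax governs.

$35,750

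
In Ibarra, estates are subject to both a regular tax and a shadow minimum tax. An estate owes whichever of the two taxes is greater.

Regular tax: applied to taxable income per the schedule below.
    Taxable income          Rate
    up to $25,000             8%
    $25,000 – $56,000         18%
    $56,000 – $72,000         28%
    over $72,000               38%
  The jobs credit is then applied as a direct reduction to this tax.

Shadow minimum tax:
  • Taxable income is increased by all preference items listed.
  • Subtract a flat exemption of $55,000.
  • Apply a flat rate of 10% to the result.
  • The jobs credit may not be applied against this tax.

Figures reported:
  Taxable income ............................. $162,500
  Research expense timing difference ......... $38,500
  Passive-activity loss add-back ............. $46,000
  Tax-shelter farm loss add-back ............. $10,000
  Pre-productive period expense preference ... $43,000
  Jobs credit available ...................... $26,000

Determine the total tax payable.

$24,500

Shadow minimum tax:
  Adjusted income: $162,500 + $38,500 + $46,000 + $10,000 + $43,000 = $300,000
  Less exemption $55,000 → base $245,000
  $245,000 × 10% = $24,500

Regular tax:
  $25,000 × 8% = $2,000
  $31,000 × 18% = $5,580
  $16,000 × 28% = $4,480
  $90,500 × 38% = $34,390
  → $46,450
  Less jobs credit $26,000 → $20,450

$24,500 > $20,450, so the shadow minimum tax is the binding amount.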